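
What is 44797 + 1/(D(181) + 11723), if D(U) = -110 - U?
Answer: 512119305/11432 ≈ 44797.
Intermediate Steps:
44797 + 1/(D(181) + 11723) = 44797 + 1/((-110 - 1*181) + 11723) = 44797 + 1/((-110 - 181) + 11723) = 44797 + 1/(-291 + 11723) = 44797 + 1/11432 = 512119305/11432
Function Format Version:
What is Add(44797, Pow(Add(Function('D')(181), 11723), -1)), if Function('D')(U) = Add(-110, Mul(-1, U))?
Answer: Rational(512119305, 11432) ≈ 44797.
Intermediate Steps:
Add(44797, Pow(Add(Function('D')(181), 11723), -1)) = Add(44797, Pow(Add(Add(-110, Mul(-1, 181)), 11723), -1)) = Add(44797, Pow(Add(Add(-110, -181), 11723), -1)) = Add(44797, Pow(Add(-291, 11723), -1)) = Add(44797, Pow(11432, -1)) = Add(44797, Rational(1, 11432)) = Rational(512119305, 11432)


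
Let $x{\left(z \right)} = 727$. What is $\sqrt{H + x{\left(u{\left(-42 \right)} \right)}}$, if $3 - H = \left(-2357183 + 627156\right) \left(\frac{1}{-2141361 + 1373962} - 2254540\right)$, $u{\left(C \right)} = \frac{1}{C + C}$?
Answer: $\frac{i \sqrt{2296959214606239066681623}}{767399} \approx 1.9749 \cdot 10^{6} i$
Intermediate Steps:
$u{\left(C \right)} = \frac{1}{2 C}$
$H = - \frac{2993174626282247250}{767399}$ ($H = 3 - \left(-2357183 + 627156\right) \left(\frac{1}{-2141361 + 1373962} - 2254540\right) = 3 - - 1730027 \left(\frac{1}{-767399} - 2254540\right) = 3 - - 1730027 \left(- \frac{1}{767399} - 2254540\right) = 3 - \left(-1730027\right) \left(- \frac{1730131741461}{767399}\right) = 3 - \frac{2993174626284549447}{767399} = - \frac{2993174626282247250}{767399} \approx -3.9004 \cdot 10^{12}$)
$\sqrt{H + x{\left(u{\left(-42 \right)} \right)}} = \sqrt{- \frac{2993174626282247250}{767399} + 727} = \sqrt{- \frac{2993174625724348177}{767399}} = \frac{i \sqrt{2296959214606239066681623}}{767399}$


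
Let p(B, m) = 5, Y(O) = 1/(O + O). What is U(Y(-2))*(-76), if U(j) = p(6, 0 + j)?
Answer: -380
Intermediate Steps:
Y(O) = 1/(2*O)
U(j) = 5
U(Y(-2))*(-76) = 5*(-76) = -380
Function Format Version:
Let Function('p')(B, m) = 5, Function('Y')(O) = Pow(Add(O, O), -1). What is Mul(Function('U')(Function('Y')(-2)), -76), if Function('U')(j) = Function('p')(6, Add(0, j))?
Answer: -380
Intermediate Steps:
Function('Y')(O) = Mul(Rational(1, 2), Pow(O, -1)) (Function('Y')(O) = Pow(Mul(2, O), -1) = Mul(Rational(1, 2), Pow(O, -1)))
Function('U')(j) = 5
Mul(Function('U')(Function('Y')(-2)), -76) = Mul(5, -76) = -380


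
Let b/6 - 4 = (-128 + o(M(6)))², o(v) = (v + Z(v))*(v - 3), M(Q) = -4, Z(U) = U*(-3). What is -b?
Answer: -203160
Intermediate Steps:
Z(U) = -3*U
o(v) = -2*v*(-3 + v) (o(v) = (v - 3*v)*(v - 3) = (-2*v)*(-3 + v) = -2*v*(-3 + v))
b = 203160 (b = 24 + 6*(-128 + 2*(-4)*(3 - 1*(-4)))² = 24 + 6*(-128 + 2*(-4)*(3 + 4))² = 24 + 6*(-128 + 2*(-4)*7)² = 24 + 6*(-128 - 56)² = 24 + 6*(-184)² = 24 + 6*33856 = 24 + 203136 = 203160)
-b = -1*203160 = -203160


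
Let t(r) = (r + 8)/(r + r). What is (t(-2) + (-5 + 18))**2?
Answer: 529/4 ≈ 132.25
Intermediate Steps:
t(r) = (8 + r)/(2*r) (t(r) = (8 + r)/((2*r)) = (8 + r)*(1/(2*r)) = (8 + r)/(2*r))
(t(-2) + (-5 + 18))**2 = ((1/2)*(8 - 2)/(-2) + (-5 + 18))**2 = ((1/2)*(-1/2)*6 + 13)**2 = (-3/2 + 13)**2 = (23/2)**2 = 529/4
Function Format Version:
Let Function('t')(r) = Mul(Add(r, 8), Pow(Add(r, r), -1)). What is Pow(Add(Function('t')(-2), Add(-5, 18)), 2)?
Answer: Rational(529, 4) ≈ 132.25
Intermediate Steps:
Function('t')(r) = Mul(Rational(1, 2), Pow(r, -1), Add(8, r)) (Function('t')(r) = Mul(Add(8, r), Pow(Mul(2, r), -1)) = Mul(Add(8, r), Mul(Rational(1, 2), Pow(r, -1))) = Mul(Rational(1, 2), Pow(r, -1), Add(8, r)))
Pow(Add(Function('t')(-2), Add(-5, 18)), 2) = Pow(Add(Mul(Rational(1, 2), Pow(-2, -1), Add(8, -2)), Add(-5, 18)), 2) = Pow(Add(Mul(Rational(1, 2), Rational(-1, 2), 6), 13), 2) = Pow(Add(Rational(-3, 2), 13), 2) = Pow(Rational(23, 2), 2) = Rational(529, 4)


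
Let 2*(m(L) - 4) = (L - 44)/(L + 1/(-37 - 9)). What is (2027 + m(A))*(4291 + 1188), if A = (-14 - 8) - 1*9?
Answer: 15888891798/1427 ≈ 1.1134e+7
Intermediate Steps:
A = -31 (A = -22 - 9 = -31)
m(L) = 4 + (-44 + L)/(2*(-1/46 + L)) (m(L) = 4 + ((L - 44)/(L + 1/(-37 - 9)))/2 = 4 + ((-44 + L)/(L + 1/(-46)))/2 = 4 + ((-44 + L)/(L - 1/46))/2 = 4 + ((-44 + L)/(-1/46 + L))/2 = 4 + (-44 + L)/(2*(-1/46 + L)))
(2027 + m(A))*(4291 + 1188) = (2027 + (-1016 + 207*(-31))/(-1 + 46*(-31)))*(4291 + 1188) = (2027 + (-1016 - 6417)/(-1 - 1426))*5479 = (2027 - 7433/(-1427))*5479 = (2027 - 1/1427*(-7433))*5479 = (2027 + 7433/1427)*5479 = (2899962/1427)*5479 = 15888891798/1427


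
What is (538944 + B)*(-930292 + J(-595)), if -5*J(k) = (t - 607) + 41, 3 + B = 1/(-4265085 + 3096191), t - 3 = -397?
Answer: -292965177327707650/584447 ≈ -5.0127e+11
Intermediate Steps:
t = -394 (t = 3 - 397 = -394)
B = -3506683/1168894 (B = -3 + 1/(-4265085 + 3096191) = -3 + 1/(-1168894) = -3 - 1/1168894 = -3506683/1168894 ≈ -3.0000)
J(k) = 192 (J(k) = -((-394 - 607) + 41)/5 = -(-1001 + 41)/5 = -1/5*(-960) = 192)
(538944 + B)*(-930292 + J(-595)) = (538944 - 3506683/1168894)*(-930292 + 192) = (629964901253/1168894)*(-930100) = -292965177327707650/584447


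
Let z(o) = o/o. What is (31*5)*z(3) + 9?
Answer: 164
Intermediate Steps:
z(o) = 1
(31*5)*z(3) + 9 = (31*5)*1 + 9 = 155*1 + 9 = 155 + 9 = 164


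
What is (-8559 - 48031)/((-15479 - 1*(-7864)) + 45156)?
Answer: -56590/37541 ≈ -1.5074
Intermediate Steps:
(-8559 - 48031)/((-15479 - 1*(-7864)) + 45156) = -56590/((-15479 + 7864) + 45156) = -56590/(-7615 + 45156) = -56590/37541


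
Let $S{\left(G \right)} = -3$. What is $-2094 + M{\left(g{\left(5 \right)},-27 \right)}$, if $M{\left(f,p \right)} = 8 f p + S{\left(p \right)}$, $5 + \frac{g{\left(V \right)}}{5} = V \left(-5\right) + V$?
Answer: $24903$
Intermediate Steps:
$g{\left(V \right)} = -25 - 20 V$ ($g{\left(V \right)} = -25 + 5 \left(V \left(-5\right) + V\right) = -25 + 5 \left(- 5 V + V\right) = -25 + 5 \left(- 4 V\right) = -25 - 20 V$)
$M{\left(f,p \right)} = -3 + 8 f p$ ($M{\left(f,p \right)} = 8 f p - 3 = -3 + 8 f p$)
$-2094 + M{\left(g{\left(5 \right)},-27 \right)} = -2094 - \left(3 - 8 \left(-25 - 100\right) \left(-27\right)\right) = -2094 - \left(3 + 1000 \left(-27\right)\right) = -2094 + \left(-3 + 27000\right) = -2094 + 26997 = 24903$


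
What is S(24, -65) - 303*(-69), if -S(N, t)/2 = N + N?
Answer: 20811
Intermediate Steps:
S(N, t) = -4*N (S(N, t) = -2*(N + N) = -4*N)
S(24, -65) - 303*(-69) = -4*24 - 303*(-69) = -96 + 20907 = 20811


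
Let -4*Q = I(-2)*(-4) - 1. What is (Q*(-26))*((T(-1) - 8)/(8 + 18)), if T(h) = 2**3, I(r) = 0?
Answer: 0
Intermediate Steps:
T(h) = 8
Q = 1/4 (Q = -(0*(-4) - 1)/4 = -(0 - 1)/4 = -1/4*(-1) = 1/4 ≈ 0.25000)
(Q*(-26))*((T(-1) - 8)/(8 + 18)) = ((1/4)*(-26))*((8 - 8)/(8 + 18)) = -0/26 = -13/2*0 = 0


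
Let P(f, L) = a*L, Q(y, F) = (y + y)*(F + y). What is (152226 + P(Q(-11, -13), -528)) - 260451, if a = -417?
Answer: 111951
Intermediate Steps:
Q(y, F) = 2*y*(F + y) (Q(y, F) = (2*y)*(F + y) = 2*y*(F + y))
P(f, L) = -417*L
(152226 + P(Q(-11, -13), -528)) - 260451 = (152226 - 417*(-528)) - 260451 = (152226 + 220176) - 260451 = 372402 - 260451 = 111951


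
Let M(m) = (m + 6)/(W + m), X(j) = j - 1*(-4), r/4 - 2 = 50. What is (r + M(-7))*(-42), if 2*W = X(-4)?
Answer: -8742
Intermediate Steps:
r = 208 (r = 8 + 4*50 = 8 + 200 = 208)
X(j) = 4 + j (X(j) = j + 4 = 4 + j)
W = 0 (W = (4 - 4)/2 = (1/2)*0 = 0)
M(m) = (6 + m)/m (M(m) = (m + 6)/(0 + m) = (6 + m)/m)
(r + M(-7))*(-42) = (208 + (6 - 7)/(-7))*(-42) = (208 - 1/7*(-1))*(-42) = (208 + 1/7)*(-42) = (1457/7)*(-42) = -8742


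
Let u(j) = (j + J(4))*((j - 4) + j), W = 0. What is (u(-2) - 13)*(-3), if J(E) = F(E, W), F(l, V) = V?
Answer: -9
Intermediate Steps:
J(E) = 0
u(j) = j*(-4 + 2*j) (u(j) = (j + 0)*((j - 4) + j) = j*((-4 + j) + j) = j*(-4 + 2*j))
(u(-2) - 13)*(-3) = (2*(-2)*(-2 - 2) - 13)*(-3) = (2*(-2)*(-4) - 13)*(-3) = (16 - 13)*(-3) = 3*(-3) = -9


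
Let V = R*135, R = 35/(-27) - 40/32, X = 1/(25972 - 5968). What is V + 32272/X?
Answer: 2582274977/4 ≈ 6.4557e+8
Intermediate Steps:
X = 1/20004 ≈ 4.9990e-5
R = -275/108 (R = 35*(-1/27) - 40*1/32 = -35/27 - 5/4 = -275/108 ≈ -2.5463)
V = -1375/4 (V = -275/108*135 = -1375/4 ≈ -343.75)
V + 32272/X = -1375/4 + 32272/(1/20004) = -1375/4 + 32272*20004 = -1375/4 + 645569088 = 2582274977/4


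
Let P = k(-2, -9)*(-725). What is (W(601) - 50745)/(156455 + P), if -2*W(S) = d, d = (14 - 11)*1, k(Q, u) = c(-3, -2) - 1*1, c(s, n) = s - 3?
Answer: -101493/323060 ≈ -0.31416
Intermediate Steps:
c(s, n) = -3 + s
k(Q, u) = -7 (k(Q, u) = (-3 - 3) - 1*1 = -6 - 1 = -7)
d = 3 (d = 3*1 = 3)
W(S) = -3/2 (W(S) = -1/2*3 = -3/2)
P = 5075 (P = -7*(-725) = 5075)
(W(601) - 50745)/(156455 + P) = (-3/2 - 50745)/(156455 + 5075) = -101493/2/161530 = -101493/2*1/161530 = -101493/323060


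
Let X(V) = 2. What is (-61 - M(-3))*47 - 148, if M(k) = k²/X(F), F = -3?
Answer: -6453/2 ≈ -3226.5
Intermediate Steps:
M(k) = k²/2
(-61 - M(-3))*47 - 148 = (-61 - (-3)²/2)*47 - 148 = (-61 - 9/2)*47 - 148 = -131/2*47 - 148 = -6157/2 - 148 = -6453/2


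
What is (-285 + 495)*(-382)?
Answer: -80220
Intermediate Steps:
(-285 + 495)*(-382) = 210*(-382) = -80220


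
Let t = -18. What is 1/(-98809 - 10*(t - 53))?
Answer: -1/98099 ≈ -1.0194e-5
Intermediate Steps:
1/(-98809 - 10*(t - 53)) = 1/(-98809 - 10*(-18 - 53)) = 1/(-98809 - 10*(-71)) = 1/(-98809 + 710) = 1/(-98099) = -1/98099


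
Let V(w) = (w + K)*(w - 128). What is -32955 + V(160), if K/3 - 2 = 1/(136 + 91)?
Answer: -6274865/227 ≈ -27643.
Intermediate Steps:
K = 1365/227 (K = 6 + 3/(136 + 91) = 6 + 3/227 = 1365/227 ≈ 6.0132)
V(w) = (-128 + w)*(1365/227 + w) (V(w) = (w + 1365/227)*(w - 128) = (1365/227 + w)*(-128 + w) = (-128 + w)*(1365/227 + w))
-32955 + V(160) = -32955 + (-174720/227 + 160² - 27691/227*160) = -32955 + (-174720/227 + 25600 - 4430560/227) = -32955 + 1205920/227 = -6274865/227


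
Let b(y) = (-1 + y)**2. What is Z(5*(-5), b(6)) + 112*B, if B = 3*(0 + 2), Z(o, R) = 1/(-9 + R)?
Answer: 10753/16 ≈ 672.06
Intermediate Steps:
B = 6 (B = 3*2 = 6)
Z(5*(-5), b(6)) + 112*B = 1/(-9 + (-1 + 6)**2) + 112*6 = 1/(-9 + 5**2) + 672 = 1/(-9 + 25) + 672 = 1/16 + 672 = 10753/16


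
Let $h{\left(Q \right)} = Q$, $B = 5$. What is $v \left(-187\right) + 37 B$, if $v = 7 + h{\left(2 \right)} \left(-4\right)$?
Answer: $372$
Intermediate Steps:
$v = -1$ ($v = 7 + 2 \left(-4\right) = 7 - 8 = -1$)
$v \left(-187\right) + 37 B = \left(-1\right) \left(-187\right) + 37 \cdot 5 = 187 + 185 = 372$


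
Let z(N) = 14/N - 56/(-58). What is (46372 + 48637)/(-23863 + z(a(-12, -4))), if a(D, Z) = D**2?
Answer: -198378792/49823725 ≈ -3.9816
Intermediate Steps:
z(N) = 28/29 + 14/N (z(N) = 14/N - 56*(-1/58) = 14/N + 28/29 = 28/29 + 14/N)
(46372 + 48637)/(-23863 + z(a(-12, -4))) = (46372 + 48637)/(-23863 + (28/29 + 14/((-12)**2))) = 95009/(-23863 + (28/29 + 14/144)) = 95009/(-23863 + (28/29 + 14*(1/144))) = 95009/(-23863 + (28/29 + 7/72)) = 95009/(-23863 + 2219/2088) = 95009/(-49823725/2088) = 95009*(-2088/49823725) = -198378792/49823725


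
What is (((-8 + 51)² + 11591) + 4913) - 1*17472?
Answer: 881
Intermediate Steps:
(((-8 + 51)² + 11591) + 4913) - 1*17472 = ((43² + 11591) + 4913) - 17472 = ((1849 + 11591) + 4913) - 17472 = (13440 + 4913) - 17472 = 18353 - 17472 = 881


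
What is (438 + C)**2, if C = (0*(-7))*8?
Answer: 191844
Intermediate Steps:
C = 0 (C = 0*8 = 0)
(438 + C)**2 = (438 + 0)**2 = 438**2 = 191844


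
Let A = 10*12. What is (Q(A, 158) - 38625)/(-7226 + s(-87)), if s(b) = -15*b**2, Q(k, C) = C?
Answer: 38467/120761 ≈ 0.31854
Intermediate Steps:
A = 120
(Q(A, 158) - 38625)/(-7226 + s(-87)) = (158 - 38625)/(-7226 - 15*(-87)**2) = -38467/(-7226 - 15*7569) = -38467/(-7226 - 113535) = -38467/(-120761) = -38467*(-1/120761) = 38467/120761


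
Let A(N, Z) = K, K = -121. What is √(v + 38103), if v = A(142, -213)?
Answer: √37982 ≈ 194.89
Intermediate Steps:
A(N, Z) = -121
v = -121
√(v + 38103) = √(-121 + 38103) = √37982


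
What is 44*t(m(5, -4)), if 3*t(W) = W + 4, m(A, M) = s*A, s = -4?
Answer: -704/3 ≈ -234.67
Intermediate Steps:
m(A, M) = -4*A
t(W) = 4/3 + W/3 (t(W) = (W + 4)/3 = (4 + W)/3 = 4/3 + W/3)
44*t(m(5, -4)) = 44*(4/3 + (-4*5)/3) = 44*(4/3 + (⅓)*(-20)) = 44*(4/3 - 20/3) = 44*(-16/3) = -704/3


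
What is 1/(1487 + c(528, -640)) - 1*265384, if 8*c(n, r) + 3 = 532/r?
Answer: -504958608568/1902747 ≈ -2.6538e+5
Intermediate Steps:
c(n, r) = -3/8 + 133/(2*r) (c(n, r) = -3/8 + (532/r)/8 = -3/8 + 133/(2*r))
1/(1487 + c(528, -640)) - 1*265384 = 1/(1487 + (⅛)*(532 - 3*(-640))/(-640)) - 1*265384 = 1/(1487 + (⅛)*(-1/640)*(532 + 1920)) - 265384 = 1/(1487 + (⅛)*(-1/640)*2452) - 265384 = 1/(1487 - 613/1280) - 265384 = 1/(1902747/1280) - 265384 = 1280/1902747 - 265384 = -504958608568/1902747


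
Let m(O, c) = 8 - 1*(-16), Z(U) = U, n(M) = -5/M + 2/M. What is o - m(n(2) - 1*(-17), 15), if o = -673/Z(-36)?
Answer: -191/36 ≈ -5.3056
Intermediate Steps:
n(M) = -3/M
m(O, c) = 24 (m(O, c) = 8 + 16 = 24)
o = 673/36 (o = -673/(-36) = -673*(-1/36) = 673/36 ≈ 18.694)
o - m(n(2) - 1*(-17), 15) = 673/36 - 1*24 = 673/36 - 24 = -191/36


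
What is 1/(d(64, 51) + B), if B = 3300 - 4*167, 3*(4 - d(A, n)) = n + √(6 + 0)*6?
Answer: 873/2286379 + 2*√6/6859137 ≈ 0.00038254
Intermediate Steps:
d(A, n) = 4 - 2*√6 - n/3 (d(A, n) = 4 - (n + √(6 + 0)*6)/3 = 4 - (n + √6*6)/3 = 4 - (n + 6*√6)/3 = 4 + (-2*√6 - n/3) = 4 - 2*√6 - n/3)
B = 2632 (B = 3300 - 668 = 2632)
1/(d(64, 51) + B) = 1/((4 - 2*√6 - ⅓*51) + 2632) = 1/((4 - 2*√6 - 17) + 2632) = 1/((-13 - 2*√6) + 2632) = 1/(2619 - 2*√6)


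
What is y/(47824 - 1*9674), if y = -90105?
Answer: -18021/7630 ≈ -2.3619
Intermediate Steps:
y/(47824 - 1*9674) = -90105/(47824 - 1*9674) = -90105/(47824 - 9674) = -90105/38150 = -90105*1/38150 = -18021/7630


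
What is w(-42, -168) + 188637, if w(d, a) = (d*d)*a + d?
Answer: -107757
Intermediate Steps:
w(d, a) = d + a*d**2 (w(d, a) = d**2*a + d = a*d**2 + d = d + a*d**2)
w(-42, -168) + 188637 = -42*(1 - 168*(-42)) + 188637 = -42*(1 + 7056) + 188637 = -42*7057 + 188637 = -296394 + 188637 = -107757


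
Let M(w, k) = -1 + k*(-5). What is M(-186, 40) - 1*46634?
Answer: -46835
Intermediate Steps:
M(w, k) = -1 - 5*k
M(-186, 40) - 1*46634 = (-1 - 5*40) - 1*46634 = (-1 - 200) - 46634 = -201 - 46634 = -46835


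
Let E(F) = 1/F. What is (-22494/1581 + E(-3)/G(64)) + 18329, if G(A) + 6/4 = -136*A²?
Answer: 32259929571379/1761415815 ≈ 18315.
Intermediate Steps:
G(A) = -3/2 - 136*A²
(-22494/1581 + E(-3)/G(64)) + 18329 = (-22494/1581 + 1/((-3)*(-3/2 - 136*64²))) + 18329 = (-22494*1/1581 - 1/(3*(-3/2 - 136*4096))) + 18329 = (-7498/527 - 1/(3*(-3/2 - 557056))) + 18329 = (-7498/527 - 1/(3*(-1114115/2))) + 18329 = (-7498/527 - ⅓*(-2/1114115)) + 18329 = (-7498/527 + 2/3342345) + 18329 = -25060901756/1761415815 + 18329 = 32259929571379/1761415815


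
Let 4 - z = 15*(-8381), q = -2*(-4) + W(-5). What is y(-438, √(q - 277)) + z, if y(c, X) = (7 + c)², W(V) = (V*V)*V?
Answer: 311480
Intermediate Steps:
W(V) = V³ (W(V) = V²*V = V³)
q = -117 (q = -2*(-4) + (-5)³ = 8 - 125 = -117)
z = 125719 (z = 4 - 15*(-8381) = 4 - 1*(-125715) = 4 + 125715 = 125719)
y(-438, √(q - 277)) + z = (7 - 438)² + 125719 = (-431)² + 125719 = 185761 + 125719 = 311480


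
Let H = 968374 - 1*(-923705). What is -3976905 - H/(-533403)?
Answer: -5014872732/1261 ≈ -3.9769e+6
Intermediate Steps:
H = 1892079 (H = 968374 + 923705 = 1892079)
-3976905 - H/(-533403) = -3976905 - 1892079/(-533403) = -3976905 - 1892079*(-1)/533403 = -3976905 - 1*(-4473/1261) = -3976905 + 4473/1261 = -5014872732/1261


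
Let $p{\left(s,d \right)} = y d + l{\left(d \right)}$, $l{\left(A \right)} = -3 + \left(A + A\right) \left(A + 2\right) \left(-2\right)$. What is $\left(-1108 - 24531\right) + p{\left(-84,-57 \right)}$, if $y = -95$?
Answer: $-32767$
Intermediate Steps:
$l{\left(A \right)} = -3 - 4 A \left(2 + A\right)$ ($l{\left(A \right)} = -3 + 2 A \left(2 + A\right) \left(-2\right) = -3 - 4 A \left(2 + A\right)$)
$p{\left(s,d \right)} = -3 - 103 d - 4 d^{2}$ ($p{\left(s,d \right)} = - 95 d - \left(3 + 4 d^{2} + 8 d\right) = -3 - 103 d - 4 d^{2}$)
$\left(-1108 - 24531\right) + p{\left(-84,-57 \right)} = \left(-1108 - 24531\right) - \left(-5868 + 12996\right) = -25639 - 7128 = -32767$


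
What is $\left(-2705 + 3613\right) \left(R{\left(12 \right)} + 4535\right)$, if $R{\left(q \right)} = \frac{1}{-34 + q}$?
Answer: $\frac{45295126}{11} \approx 4.1177 \cdot 10^{6}$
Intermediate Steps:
$\left(-2705 + 3613\right) \left(R{\left(12 \right)} + 4535\right) = \left(-2705 + 3613\right) \left(\frac{1}{-34 + 12} + 4535\right) = 908 \left(\frac{1}{-22} + 4535\right) = 908 \left(- \frac{1}{22} + 4535\right) = 908 \cdot \frac{99769}{22} = \frac{45295126}{11}$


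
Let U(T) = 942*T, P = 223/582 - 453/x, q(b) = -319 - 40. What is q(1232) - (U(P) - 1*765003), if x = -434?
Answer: 16066697958/21049 ≈ 7.6330e+5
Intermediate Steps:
q(b) = -359
P = 90107/63147 (P = 223/582 - 453/(-434) = 223*(1/582) - 453*(-1/434) = 223/582 + 453/434 = 90107/63147 ≈ 1.4269)
q(1232) - (U(P) - 1*765003) = -359 - (942*(90107/63147) - 1*765003) = -359 - (28293598/21049 - 765003) = -359 - 1*(-16074254549/21049) = -359 + 16074254549/21049 = 16066697958/21049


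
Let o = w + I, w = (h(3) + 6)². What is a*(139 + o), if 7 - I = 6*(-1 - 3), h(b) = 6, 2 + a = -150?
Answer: -47728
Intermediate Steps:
a = -152 (a = -2 - 150 = -152)
w = 144 (w = (6 + 6)² = 12² = 144)
I = 31 (I = 7 - 6*(-1 - 3) = 7 - 6*(-4) = 7 - 1*(-24) = 7 + 24 = 31)
o = 175 (o = 144 + 31 = 175)
a*(139 + o) = -152*(139 + 175) = -152*314 = -47728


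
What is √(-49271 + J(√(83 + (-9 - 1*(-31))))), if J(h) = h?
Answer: √(-49271 + √105) ≈ 221.95*I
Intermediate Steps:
√(-49271 + J(√(83 + (-9 - 1*(-31))))) = √(-49271 + √(83 + (-9 - 1*(-31)))) = √(-49271 + √(83 + (-9 + 31))) = √(-49271 + √(83 + 22)) = √(-49271 + √105)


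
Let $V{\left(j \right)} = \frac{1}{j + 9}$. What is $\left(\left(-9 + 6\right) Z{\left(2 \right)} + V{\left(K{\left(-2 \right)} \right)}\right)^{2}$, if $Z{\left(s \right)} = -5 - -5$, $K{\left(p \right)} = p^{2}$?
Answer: $\frac{1}{169} \approx 0.0059172$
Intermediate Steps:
$V{\left(j \right)} = \frac{1}{9 + j}$
$Z{\left(s \right)} = 0$ ($Z{\left(s \right)} = -5 + 5 = 0$)
$\left(\left(-9 + 6\right) Z{\left(2 \right)} + V{\left(K{\left(-2 \right)} \right)}\right)^{2} = \left(\left(-9 + 6\right) 0 + \frac{1}{9 + \left(-2\right)^{2}}\right)^{2} = \left(\left(-3\right) 0 + \frac{1}{9 + 4}\right)^{2} = \left(0 + \frac{1}{13}\right)^{2} = \left(\frac{1}{13}\right)^{2} = \frac{1}{169}$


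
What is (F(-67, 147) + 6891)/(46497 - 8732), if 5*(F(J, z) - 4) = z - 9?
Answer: 34613/188825 ≈ 0.18331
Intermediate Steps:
F(J, z) = 11/5 + z/5 (F(J, z) = 4 + (z - 9)/5 = 4 + (-9 + z)/5 = 4 + (-9/5 + z/5) = 11/5 + z/5)
(F(-67, 147) + 6891)/(46497 - 8732) = ((11/5 + (⅕)*147) + 6891)/(46497 - 8732) = ((11/5 + 147/5) + 6891)/37765 = (158/5 + 6891)*(1/37765) = (34613/5)*(1/37765) = 34613/188825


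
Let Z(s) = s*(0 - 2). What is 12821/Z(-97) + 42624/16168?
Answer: 26944873/392074 ≈ 68.724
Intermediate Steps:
Z(s) = -2*s (Z(s) = s*(-2) = -2*s)
12821/Z(-97) + 42624/16168 = 12821/((-2*(-97))) + 42624/16168 = 12821/194 + 42624*(1/16168) = 12821*(1/194) + 5328/2021 = 12821/194 + 5328/2021 = 26944873/392074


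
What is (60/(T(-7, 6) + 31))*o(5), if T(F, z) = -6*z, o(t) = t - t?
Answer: 0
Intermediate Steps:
o(t) = 0
(60/(T(-7, 6) + 31))*o(5) = (60/(-6*6 + 31))*0 = (60/(-36 + 31))*0 = (60/(-5))*0 = -⅕*60*0 = -12*0 = 0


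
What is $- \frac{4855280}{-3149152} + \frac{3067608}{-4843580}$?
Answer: $\frac{216508956781}{238330775690} \approx 0.90844$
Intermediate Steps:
$- \frac{4855280}{-3149152} + \frac{3067608}{-4843580} = \left(-4855280\right) \left(- \frac{1}{3149152}\right) + 3067608 \left(- \frac{1}{4843580}\right) = \frac{303455}{196822} - \frac{766902}{1210895} = \frac{216508956781}{238330775690}$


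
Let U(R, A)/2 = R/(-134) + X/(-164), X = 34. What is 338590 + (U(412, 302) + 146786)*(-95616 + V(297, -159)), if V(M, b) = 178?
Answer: -38479968400888/2747 ≈ -1.4008e+10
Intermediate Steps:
U(R, A) = -17/41 - R/67 (U(R, A) = 2*(R/(-134) + 34/(-164)) = 2*(R*(-1/134) + 34*(-1/164)) = 2*(-R/134 - 17/82) = 2*(-17/82 - R/134) = -17/41 - R/67)
338590 + (U(412, 302) + 146786)*(-95616 + V(297, -159)) = 338590 + ((-17/41 - 1/67*412) + 146786)*(-95616 + 178) = 338590 + ((-17/41 - 412/67) + 146786)*(-95438) = 338590 + (-18031/2747 + 146786)*(-95438) = 338590 + (403203111/2747)*(-95438) = 338590 - 38480898507618/2747 = -38479968400888/2747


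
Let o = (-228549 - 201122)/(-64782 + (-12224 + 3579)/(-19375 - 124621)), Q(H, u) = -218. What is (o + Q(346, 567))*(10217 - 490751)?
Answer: 947472378480666780/9328340227 ≈ 1.0157e+8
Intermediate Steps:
o = 61870905316/9328340227 (o = -429671/(-64782 - 8645/(-143996)) = -429671/(-64782 - 8645*(-1/143996)) = -429671/(-64782 + 8645/143996) = -429671/(-9328340227/143996) = -429671*(-143996/9328340227) = 61870905316/9328340227 ≈ 6.6326)
(o + Q(346, 567))*(10217 - 490751) = (61870905316/9328340227 - 218)*(10217 - 490751) = -1971707264170/9328340227*(-480534) = 947472378480666780/9328340227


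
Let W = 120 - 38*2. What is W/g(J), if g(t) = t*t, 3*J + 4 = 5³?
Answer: 36/1331 ≈ 0.027047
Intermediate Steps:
J = 121/3 (J = -4/3 + (⅓)*5³ = -4/3 + (⅓)*125 = -4/3 + 125/3 = 121/3 ≈ 40.333)
g(t) = t²
W = 44 (W = 120 - 76 = 44)
W/g(J) = 44/((121/3)²) = 44/(14641/9) = 44*(9/14641) = 36/1331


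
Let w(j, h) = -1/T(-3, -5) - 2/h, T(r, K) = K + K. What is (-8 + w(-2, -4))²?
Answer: 1369/25 ≈ 54.760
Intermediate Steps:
T(r, K) = 2*K
w(j, h) = ⅒ - 2/h (w(j, h) = -1/(2*(-5)) - 2/h = -1/(-10) - 2/h = -1*(-⅒) - 2/h = ⅒ - 2/h)
(-8 + w(-2, -4))² = (-8 + (⅒)*(-20 - 4)/(-4))² = (-8 + (⅒)*(-¼)*(-24))² = (-8 + ⅗)² = (-37/5)² = 1369/25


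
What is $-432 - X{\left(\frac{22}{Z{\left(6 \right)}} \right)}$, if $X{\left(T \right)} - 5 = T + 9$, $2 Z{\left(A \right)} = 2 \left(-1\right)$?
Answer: $-424$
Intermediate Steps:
$Z{\left(A \right)} = -1$ ($Z{\left(A \right)} = \frac{2 \left(-1\right)}{2} = \frac{1}{2} \left(-2\right) = -1$)
$X{\left(T \right)} = 14 + T$ ($X{\left(T \right)} = 5 + \left(T + 9\right) = 5 + \left(9 + T\right) = 14 + T$)
$-432 - X{\left(\frac{22}{Z{\left(6 \right)}} \right)} = -432 - \left(14 + \frac{22}{-1}\right) = -432 - \left(14 + 22 \left(-1\right)\right) = -432 - \left(14 - 22\right) = -432 - -8 = -432 + 8 = -424$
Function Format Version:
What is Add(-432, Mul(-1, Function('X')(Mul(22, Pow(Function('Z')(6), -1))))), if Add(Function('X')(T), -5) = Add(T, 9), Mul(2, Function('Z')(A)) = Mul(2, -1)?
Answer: -424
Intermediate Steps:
Function('Z')(A) = -1 (Function('Z')(A) = Mul(Rational(1, 2), Mul(2, -1)) = Mul(Rational(1, 2), -2) = -1)
Function('X')(T) = Add(14, T) (Function('X')(T) = Add(5, Add(T, 9)) = Add(5, Add(9, T)) = Add(14, T))
Add(-432, Mul(-1, Function('X')(Mul(22, Pow(Function('Z')(6), -1))))) = Add(-432, Mul(-1, Add(14, Mul(22, Pow(-1, -1))))) = Add(-432, Mul(-1, Add(14, Mul(22, -1)))) = Add(-432, Mul(-1, Add(14, -22))) = Add(-432, Mul(-1, -8)) = Add(-432, 8) = -424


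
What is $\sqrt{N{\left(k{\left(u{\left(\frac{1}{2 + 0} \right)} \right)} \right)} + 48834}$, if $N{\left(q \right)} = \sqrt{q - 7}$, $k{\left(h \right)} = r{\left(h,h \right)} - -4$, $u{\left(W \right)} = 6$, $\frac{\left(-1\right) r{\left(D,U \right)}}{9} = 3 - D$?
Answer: $\sqrt{48834 + 2 \sqrt{6}} \approx 221.0$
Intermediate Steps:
$r{\left(D,U \right)} = -27 + 9 D$ ($r{\left(D,U \right)} = - 9 \left(3 - D\right) = -27 + 9 D$)
$k{\left(h \right)} = -23 + 9 h$ ($k{\left(h \right)} = \left(-27 + 9 h\right) - -4 = \left(-27 + 9 h\right) + 4 = -23 + 9 h$)
$N{\left(q \right)} = \sqrt{-7 + q}$
$\sqrt{N{\left(k{\left(u{\left(\frac{1}{2 + 0} \right)} \right)} \right)} + 48834} = \sqrt{\sqrt{-7 + \left(-23 + 9 \cdot 6\right)} + 48834} = \sqrt{\sqrt{-7 + \left(-23 + 54\right)} + 48834} = \sqrt{\sqrt{-7 + 31} + 48834} = \sqrt{\sqrt{24} + 48834} = \sqrt{2 \sqrt{6} + 48834} = \sqrt{48834 + 2 \sqrt{6}}$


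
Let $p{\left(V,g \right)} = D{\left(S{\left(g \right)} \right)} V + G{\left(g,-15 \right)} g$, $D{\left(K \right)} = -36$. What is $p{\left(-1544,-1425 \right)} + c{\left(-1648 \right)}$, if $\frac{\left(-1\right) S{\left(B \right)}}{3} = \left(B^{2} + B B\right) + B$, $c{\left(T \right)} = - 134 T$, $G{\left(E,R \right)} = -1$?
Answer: $277841$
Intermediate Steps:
$S{\left(B \right)} = - 6 B^{2} - 3 B$ ($S{\left(B \right)} = - 3 \left(\left(B^{2} + B B\right) + B\right) = - 3 \left(\left(B^{2} + B^{2}\right) + B\right) = - 3 \left(2 B^{2} + B\right) = - 3 \left(B + 2 B^{2}\right) = - 6 B^{2} - 3 B$)
$p{\left(V,g \right)} = - g - 36 V$ ($p{\left(V,g \right)} = - 36 V - g = - g - 36 V$)
$p{\left(-1544,-1425 \right)} + c{\left(-1648 \right)} = \left(\left(-1\right) \left(-1425\right) - -55584\right) - -220832 = \left(1425 + 55584\right) + 220832 = 57009 + 220832 = 277841$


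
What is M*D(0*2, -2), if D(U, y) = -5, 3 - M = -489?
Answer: -2460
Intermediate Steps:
M = 492 (M = 3 - 1*(-489) = 3 + 489 = 492)
M*D(0*2, -2) = 492*(-5) = -2460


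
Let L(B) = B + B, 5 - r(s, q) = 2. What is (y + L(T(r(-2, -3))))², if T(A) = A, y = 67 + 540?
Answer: 375769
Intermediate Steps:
y = 607
r(s, q) = 3 (r(s, q) = 5 - 1*2 = 5 - 2 = 3)
L(B) = 2*B
(y + L(T(r(-2, -3))))² = (607 + 2*3)² = (607 + 6)² = 613² = 375769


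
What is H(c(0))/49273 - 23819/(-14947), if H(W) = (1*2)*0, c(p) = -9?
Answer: 23819/14947 ≈ 1.5936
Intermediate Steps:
H(W) = 0 (H(W) = 2*0 = 0)
H(c(0))/49273 - 23819/(-14947) = 0/49273 - 23819/(-14947) = 0*(1/49273) - 23819*(-1/14947) = 0 + 23819/14947 = 23819/14947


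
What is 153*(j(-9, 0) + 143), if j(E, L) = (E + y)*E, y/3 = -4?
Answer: 50796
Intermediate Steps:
y = -12 (y = 3*(-4) = -12)
j(E, L) = E*(-12 + E) (j(E, L) = (E - 12)*E = (-12 + E)*E = E*(-12 + E))
153*(j(-9, 0) + 143) = 153*(-9*(-12 - 9) + 143) = 153*(-9*(-21) + 143) = 153*(189 + 143) = 153*332 = 50796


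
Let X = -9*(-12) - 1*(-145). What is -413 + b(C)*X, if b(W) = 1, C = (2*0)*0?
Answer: -160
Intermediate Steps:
C = 0 (C = 0*0 = 0)
X = 253 (X = 108 + 145 = 253)
-413 + b(C)*X = -413 + 1*253 = -413 + 253 = -160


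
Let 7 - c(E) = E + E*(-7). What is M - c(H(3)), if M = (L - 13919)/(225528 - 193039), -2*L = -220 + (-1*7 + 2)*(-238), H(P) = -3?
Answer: 342975/32489 ≈ 10.557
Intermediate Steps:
L = -485 (L = -(-220 + (-1*7 + 2)*(-238))/2 = -(-220 + (-7 + 2)*(-238))/2 = -(-220 - 5*(-238))/2 = -(-220 + 1190)/2 = -1/2*970 = -485)
c(E) = 7 + 6*E (c(E) = 7 - (E + E*(-7)) = 7 - (E - 7*E) = 7 - (-6)*E = 7 + 6*E)
M = -14404/32489 (M = (-485 - 13919)/(225528 - 193039) = -14404/32489 ≈ -0.44335)
M - c(H(3)) = -14404/32489 - (7 + 6*(-3)) = -14404/32489 - (7 - 18) = -14404/32489 - 1*(-11) = -14404/32489 + 11 = 342975/32489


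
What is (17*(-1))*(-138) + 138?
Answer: 2484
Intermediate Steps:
(17*(-1))*(-138) + 138 = -17*(-138) + 138 = 2346 + 138 = 2484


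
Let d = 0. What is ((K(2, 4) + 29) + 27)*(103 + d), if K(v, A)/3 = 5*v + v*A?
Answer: 11330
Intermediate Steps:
K(v, A) = 15*v + 3*A*v (K(v, A) = 3*(5*v + v*A) = 3*(5*v + A*v) = 15*v + 3*A*v)
((K(2, 4) + 29) + 27)*(103 + d) = ((3*2*(5 + 4) + 29) + 27)*(103 + 0) = ((3*2*9 + 29) + 27)*103 = ((54 + 29) + 27)*103 = (83 + 27)*103 = 110*103 = 11330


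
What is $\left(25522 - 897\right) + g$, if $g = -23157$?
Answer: $1468$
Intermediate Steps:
$\left(25522 - 897\right) + g = \left(25522 - 897\right) - 23157 = 24625 - 23157 = 1468$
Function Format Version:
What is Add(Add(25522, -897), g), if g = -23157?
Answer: 1468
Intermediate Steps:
Add(Add(25522, -897), g) = Add(Add(25522, -897), -23157) = Add(24625, -23157) = 1468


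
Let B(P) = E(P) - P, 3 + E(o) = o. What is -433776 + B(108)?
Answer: -433779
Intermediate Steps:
E(o) = -3 + o
B(P) = -3 (B(P) = (-3 + P) - P = -3)
-433776 + B(108) = -433776 - 3 = -433779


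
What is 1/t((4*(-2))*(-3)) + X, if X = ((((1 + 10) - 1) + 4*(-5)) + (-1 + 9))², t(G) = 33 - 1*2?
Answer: 125/31 ≈ 4.0323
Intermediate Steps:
t(G) = 31 (t(G) = 33 - 2 = 31)
X = 4 (X = (((11 - 1) - 20) + 8)² = ((10 - 20) + 8)² = (-10 + 8)² = (-2)² = 4)
1/t((4*(-2))*(-3)) + X = 1/31 + 4 = 125/31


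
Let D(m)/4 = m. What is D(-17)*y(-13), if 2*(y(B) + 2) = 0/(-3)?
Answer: 136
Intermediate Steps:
y(B) = -2 (y(B) = -2 + (0/(-3))/2 = -2 + (0*(-⅓))/2 = -2 + (½)*0 = -2 + 0 = -2)
D(m) = 4*m
D(-17)*y(-13) = (4*(-17))*(-2) = -68*(-2) = 136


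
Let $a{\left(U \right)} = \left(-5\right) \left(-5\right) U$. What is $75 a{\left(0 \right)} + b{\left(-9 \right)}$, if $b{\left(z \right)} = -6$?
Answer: $-6$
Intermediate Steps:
$a{\left(U \right)} = 25 U$
$75 a{\left(0 \right)} + b{\left(-9 \right)} = 75 \cdot 25 \cdot 0 - 6 = 75 \cdot 0 - 6 = 0 - 6 = -6$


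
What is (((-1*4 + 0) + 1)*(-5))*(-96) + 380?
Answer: -1060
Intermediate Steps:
(((-1*4 + 0) + 1)*(-5))*(-96) + 380 = (((-4 + 0) + 1)*(-5))*(-96) + 380 = ((-4 + 1)*(-5))*(-96) + 380 = -3*(-5)*(-96) + 380 = 15*(-96) + 380 = -1440 + 380 = -1060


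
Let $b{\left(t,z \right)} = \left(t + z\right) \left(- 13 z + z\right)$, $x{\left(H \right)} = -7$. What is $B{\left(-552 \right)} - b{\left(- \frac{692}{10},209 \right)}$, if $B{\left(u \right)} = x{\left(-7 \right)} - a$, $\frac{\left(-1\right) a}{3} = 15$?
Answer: $\frac{1753282}{5} \approx 3.5066 \cdot 10^{5}$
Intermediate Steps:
$a = -45$ ($a = \left(-3\right) 15 = -45$)
$b{\left(t,z \right)} = - 12 z \left(t + z\right)$ ($b{\left(t,z \right)} = \left(t + z\right) \left(- 12 z\right) = - 12 z \left(t + z\right)$)
$B{\left(u \right)} = 38$ ($B{\left(u \right)} = -7 - -45 = -7 + 45 = 38$)
$B{\left(-552 \right)} - b{\left(- \frac{692}{10},209 \right)} = 38 - \left(-12\right) 209 \left(- \frac{692}{10} + 209\right) = 38 - \left(-12\right) 209 \left(\left(-692\right) \frac{1}{10} + 209\right) = 38 - \left(-12\right) 209 \left(- \frac{346}{5} + 209\right) = 38 - \left(-12\right) 209 \cdot \frac{699}{5} = 38 - - \frac{1753092}{5} = 38 + \frac{1753092}{5} = \frac{1753282}{5}$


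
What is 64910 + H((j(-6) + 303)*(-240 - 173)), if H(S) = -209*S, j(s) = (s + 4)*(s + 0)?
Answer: 27254765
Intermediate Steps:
j(s) = s*(4 + s) (j(s) = (4 + s)*s = s*(4 + s))
64910 + H((j(-6) + 303)*(-240 - 173)) = 64910 - 209*(-6*(4 - 6) + 303)*(-240 - 173) = 64910 - 209*(-6*(-2) + 303)*(-413) = 64910 - 209*(12 + 303)*(-413) = 64910 - 65835*(-413) = 64910 - 209*(-130095) = 64910 + 27189855 = 27254765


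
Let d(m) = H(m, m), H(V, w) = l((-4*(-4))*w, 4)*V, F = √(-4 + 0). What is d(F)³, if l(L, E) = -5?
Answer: 1000*I ≈ 1000.0*I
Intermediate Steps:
F = 2*I (F = √(-4) = 2*I ≈ 2.0*I)
H(V, w) = -5*V
d(m) = -5*m
d(F)³ = (-10*I)³ = 1000*I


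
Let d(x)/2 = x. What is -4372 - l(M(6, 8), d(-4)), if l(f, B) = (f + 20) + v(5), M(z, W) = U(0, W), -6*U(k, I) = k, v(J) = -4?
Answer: -4388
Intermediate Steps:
U(k, I) = -k/6
d(x) = 2*x
M(z, W) = 0 (M(z, W) = -⅙*0 = 0)
l(f, B) = 16 + f (l(f, B) = (f + 20) - 4 = (20 + f) - 4 = 16 + f)
-4372 - l(M(6, 8), d(-4)) = -4372 - (16 + 0) = -4372 - 1*16 = -4372 - 16 = -4388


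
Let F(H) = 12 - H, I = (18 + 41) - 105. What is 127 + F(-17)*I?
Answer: -1207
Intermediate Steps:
I = -46 (I = 59 - 105 = -46)
127 + F(-17)*I = 127 + (12 - 1*(-17))*(-46) = 127 + (12 + 17)*(-46) = 127 + 29*(-46) = 127 - 1334 = -1207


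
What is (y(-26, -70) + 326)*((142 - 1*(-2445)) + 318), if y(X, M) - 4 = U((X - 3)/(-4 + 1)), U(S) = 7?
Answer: 978985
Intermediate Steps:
y(X, M) = 11 (y(X, M) = 4 + 7 = 11)
(y(-26, -70) + 326)*((142 - 1*(-2445)) + 318) = (11 + 326)*((142 - 1*(-2445)) + 318) = 337*((142 + 2445) + 318) = 337*(2587 + 318) = 337*2905 = 978985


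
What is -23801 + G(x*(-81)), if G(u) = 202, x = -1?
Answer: -23599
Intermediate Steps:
-23801 + G(x*(-81)) = -23801 + 202 = -23599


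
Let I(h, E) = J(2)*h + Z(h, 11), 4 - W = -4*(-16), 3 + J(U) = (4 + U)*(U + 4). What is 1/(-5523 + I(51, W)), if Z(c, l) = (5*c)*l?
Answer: -1/1035 ≈ -0.00096618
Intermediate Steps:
Z(c, l) = 5*c*l
J(U) = -3 + (4 + U)² (J(U) = -3 + (4 + U)*(U + 4) = -3 + (4 + U)*(4 + U) = -3 + (4 + U)²)
W = -60 (W = 4 - (-4)*(-16) = 4 - 1*64 = 4 - 64 = -60)
I(h, E) = 88*h (I(h, E) = (-3 + (4 + 2)²)*h + 5*h*11 = (-3 + 6²)*h + 55*h = (-3 + 36)*h + 55*h = 33*h + 55*h = 88*h)
1/(-5523 + I(51, W)) = 1/(-5523 + 88*51) = 1/(-5523 + 4488) = 1/(-1035) = -1/1035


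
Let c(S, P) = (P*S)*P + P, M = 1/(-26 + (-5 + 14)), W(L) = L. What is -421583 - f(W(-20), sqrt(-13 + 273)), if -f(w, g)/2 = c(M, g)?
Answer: -7167431/17 + 4*sqrt(65) ≈ -4.2158e+5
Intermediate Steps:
M = -1/17 (M = 1/(-26 + 9) = 1/(-17) = -1/17 ≈ -0.058824)
c(S, P) = P + S*P**2 (c(S, P) = S*P**2 + P = P + S*P**2)
f(w, g) = -2*g*(1 - g/17) (f(w, g) = -2*g*(1 + g*(-1/17)) = -2*g*(1 - g/17))
-421583 - f(W(-20), sqrt(-13 + 273)) = -421583 - 2*sqrt(-13 + 273)*(-17 + sqrt(-13 + 273))/17 = -421583 - 2*sqrt(260)*(-17 + sqrt(260))/17 = -421583 - 2*2*sqrt(65)*(-17 + 2*sqrt(65))/17 = -421583 - 4*sqrt(65)*(-17 + 2*sqrt(65))/17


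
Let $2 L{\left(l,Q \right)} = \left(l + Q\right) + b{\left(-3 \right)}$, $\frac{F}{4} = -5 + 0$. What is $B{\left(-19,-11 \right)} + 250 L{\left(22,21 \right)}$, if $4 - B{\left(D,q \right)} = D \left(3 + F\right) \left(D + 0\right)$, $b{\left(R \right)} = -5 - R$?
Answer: $11266$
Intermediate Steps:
$F = -20$ ($F = 4 \left(-5 + 0\right) = 4 \left(-5\right) = -20$)
$B{\left(D,q \right)} = 4 + 17 D^{2}$ ($B{\left(D,q \right)} = 4 - D \left(3 - 20\right) \left(D + 0\right) = 4 - D \left(-17\right) D = 4 - - 17 D D = 4 - - 17 D^{2} = 4 + 17 D^{2}$)
$L{\left(l,Q \right)} = -1 + \frac{Q}{2} + \frac{l}{2}$ ($L{\left(l,Q \right)} = \frac{\left(l + Q\right) - 2}{2} = \frac{\left(Q + l\right) + \left(-5 + 3\right)}{2} = \frac{\left(Q + l\right) - 2}{2} = \frac{-2 + Q + l}{2} = -1 + \frac{Q}{2} + \frac{l}{2}$)
$B{\left(-19,-11 \right)} + 250 L{\left(22,21 \right)} = \left(4 + 17 \left(-19\right)^{2}\right) + 250 \left(-1 + \frac{1}{2} \cdot 21 + \frac{1}{2} \cdot 22\right) = \left(4 + 17 \cdot 361\right) + 250 \left(-1 + \frac{21}{2} + 11\right) = \left(4 + 6137\right) + 250 \cdot \frac{41}{2} = 6141 + 5125 = 11266$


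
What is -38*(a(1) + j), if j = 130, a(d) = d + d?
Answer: -5016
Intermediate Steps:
a(d) = 2*d
-38*(a(1) + j) = -38*(2*1 + 130) = -38*(2 + 130) = -38*132 = -5016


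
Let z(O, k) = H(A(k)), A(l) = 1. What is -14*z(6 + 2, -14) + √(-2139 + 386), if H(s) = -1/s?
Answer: 14 + I*√1753 ≈ 14.0 + 41.869*I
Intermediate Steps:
H(s) = -1/s
z(O, k) = -1 (z(O, k) = -1/1 = -1*1 = -1)
-14*z(6 + 2, -14) + √(-2139 + 386) = -14*(-1) + √(-2139 + 386) = 14 + √(-1753) = 14 + I*√1753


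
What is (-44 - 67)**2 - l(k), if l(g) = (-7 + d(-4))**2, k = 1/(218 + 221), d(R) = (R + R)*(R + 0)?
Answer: 11696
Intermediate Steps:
d(R) = 2*R**2 (d(R) = (2*R)*R = 2*R**2)
k = 1/439 ≈ 0.0022779
l(g) = 625 (l(g) = (-7 + 2*(-4)**2)**2 = (-7 + 2*16)**2 = (-7 + 32)**2 = 25**2 = 625)
(-44 - 67)**2 - l(k) = (-44 - 67)**2 - 1*625 = (-111)**2 - 625 = 12321 - 625 = 11696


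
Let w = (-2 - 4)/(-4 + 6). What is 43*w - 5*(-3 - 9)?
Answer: -69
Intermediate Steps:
w = -3 (w = -6/2 = -6*½ = -3)
43*w - 5*(-3 - 9) = 43*(-3) - 5*(-3 - 9) = -129 - 5*(-12) = -129 + 60 = -69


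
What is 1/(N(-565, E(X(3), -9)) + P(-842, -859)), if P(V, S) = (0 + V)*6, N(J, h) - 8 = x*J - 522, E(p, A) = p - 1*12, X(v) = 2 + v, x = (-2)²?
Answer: -1/7826 ≈ -0.00012778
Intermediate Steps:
x = 4
E(p, A) = -12 + p (E(p, A) = p - 12 = -12 + p)
N(J, h) = -514 + 4*J (N(J, h) = 8 + (4*J - 522) = 8 + (-522 + 4*J) = -514 + 4*J)
P(V, S) = 6*V (P(V, S) = V*6 = 6*V)
1/(N(-565, E(X(3), -9)) + P(-842, -859)) = 1/((-514 + 4*(-565)) + 6*(-842)) = 1/((-514 - 2260) - 5052) = 1/(-2774 - 5052) = 1/(-7826) = -1/7826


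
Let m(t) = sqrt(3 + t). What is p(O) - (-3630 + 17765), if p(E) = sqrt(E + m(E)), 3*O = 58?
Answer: -14135 + sqrt(174 + 3*sqrt(201))/3 ≈ -14130.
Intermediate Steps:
O = 58/3 (O = (1/3)*58 = 58/3 ≈ 19.333)
p(E) = sqrt(E + sqrt(3 + E))
p(O) - (-3630 + 17765) = sqrt(58/3 + sqrt(3 + 58/3)) - (-3630 + 17765) = sqrt(58/3 + sqrt(67/3)) - 1*14135 = sqrt(58/3 + sqrt(201)/3) - 14135 = -14135 + sqrt(58/3 + sqrt(201)/3)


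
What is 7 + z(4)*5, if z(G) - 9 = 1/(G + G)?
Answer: 421/8 ≈ 52.625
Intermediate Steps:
z(G) = 9 + 1/(2*G) (z(G) = 9 + 1/(G + G) = 9 + 1/(2*G))
7 + z(4)*5 = 7 + (9 + (½)/4)*5 = 7 + (9 + (½)*(¼))*5 = 7 + (9 + ⅛)*5 = 7 + (73/8)*5 = 7 + 365/8 = 421/8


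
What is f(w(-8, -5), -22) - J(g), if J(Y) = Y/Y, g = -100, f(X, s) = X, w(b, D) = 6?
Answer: 5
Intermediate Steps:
J(Y) = 1
f(w(-8, -5), -22) - J(g) = 6 - 1*1 = 6 - 1 = 5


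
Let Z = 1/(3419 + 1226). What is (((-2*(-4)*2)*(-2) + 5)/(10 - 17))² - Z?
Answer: 3386156/227605 ≈ 14.877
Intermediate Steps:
Z = 1/4645 ≈ 0.00021529
(((-2*(-4)*2)*(-2) + 5)/(10 - 17))² - Z = (((-2*(-4)*2)*(-2) + 5)/(10 - 17))² - 1*1/4645 = (((8*2)*(-2) + 5)/(-7))² - 1/4645 = ((16*(-2) + 5)*(-⅐))² - 1/4645 = ((-32 + 5)*(-⅐))² - 1/4645 = (-27*(-⅐))² - 1/4645 = (27/7)² - 1/4645 = 729/49 - 1/4645 = 3386156/227605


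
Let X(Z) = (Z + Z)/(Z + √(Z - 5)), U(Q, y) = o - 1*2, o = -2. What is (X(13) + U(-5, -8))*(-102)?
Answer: 31212/161 + 5304*√2/161 ≈ 240.45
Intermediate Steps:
U(Q, y) = -4 (U(Q, y) = -2 - 1*2 = -2 - 2 = -4)
X(Z) = 2*Z/(Z + √(-5 + Z)) (X(Z) = (2*Z)/(Z + √(-5 + Z)) = 2*Z/(Z + √(-5 + Z)))
(X(13) + U(-5, -8))*(-102) = (2*13/(13 + √(-5 + 13)) - 4)*(-102) = (2*13/(13 + √8) - 4)*(-102) = (2*13/(13 + 2*√2) - 4)*(-102) = (26/(13 + 2*√2) - 4)*(-102) = (-4 + 26/(13 + 2*√2))*(-102) = 408 - 2652/(13 + 2*√2)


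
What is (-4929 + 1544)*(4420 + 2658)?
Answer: -23959030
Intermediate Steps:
(-4929 + 1544)*(4420 + 2658) = -3385*7078 = -23959030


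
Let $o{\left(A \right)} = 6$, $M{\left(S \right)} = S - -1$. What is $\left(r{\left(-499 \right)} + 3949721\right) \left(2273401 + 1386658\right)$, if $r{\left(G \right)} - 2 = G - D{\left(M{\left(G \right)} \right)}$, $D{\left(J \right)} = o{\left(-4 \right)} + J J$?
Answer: $13546661611626$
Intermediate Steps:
$M{\left(S \right)} = 1 + S$ ($M{\left(S \right)} = S + 1 = 1 + S$)
$D{\left(J \right)} = 6 + J^{2}$ ($D{\left(J \right)} = 6 + J J = 6 + J^{2}$)
$r{\left(G \right)} = -4 + G - \left(1 + G\right)^{2}$ ($r{\left(G \right)} = 2 - \left(6 + \left(1 + G\right)^{2} - G\right) = -4 + G - \left(1 + G\right)^{2}$)
$\left(r{\left(-499 \right)} + 3949721\right) \left(2273401 + 1386658\right) = \left(\left(-4 - 499 - \left(1 - 499\right)^{2}\right) + 3949721\right) \left(2273401 + 1386658\right) = \left(\left(-4 - 499 - \left(-498\right)^{2}\right) + 3949721\right) 3660059 = \left(\left(-4 - 499 - 248004\right) + 3949721\right) 3660059 = \left(-248507 + 3949721\right) 3660059 = 3701214 \cdot 3660059 = 13546661611626$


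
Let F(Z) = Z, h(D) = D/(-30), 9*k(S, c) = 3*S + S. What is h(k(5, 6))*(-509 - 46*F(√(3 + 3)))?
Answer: 1018/27 + 92*√6/27 ≈ 46.050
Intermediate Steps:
k(S, c) = 4*S/9 (k(S, c) = (3*S + S)/9 = (4*S)/9 = 4*S/9)
h(D) = -D/30 (h(D) = D*(-1/30) = -D/30)
h(k(5, 6))*(-509 - 46*F(√(3 + 3))) = (-2*5/135)*(-509 - 46*√(3 + 3)) = (-1/30*20/9)*(-509 - 46*√6) = -2*(-509 - 46*√6)/27 = 1018/27 + 92*√6/27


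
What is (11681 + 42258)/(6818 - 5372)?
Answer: 53939/1446 ≈ 37.302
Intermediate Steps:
(11681 + 42258)/(6818 - 5372) = 53939/1446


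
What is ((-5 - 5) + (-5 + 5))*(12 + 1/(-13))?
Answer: -1550/13 ≈ -119.23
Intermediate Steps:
((-5 - 5) + (-5 + 5))*(12 + 1/(-13)) = (-10 + 0)*(12 - 1/13) = -10*155/13 = -1550/13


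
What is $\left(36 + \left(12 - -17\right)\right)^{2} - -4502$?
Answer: $8727$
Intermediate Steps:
$\left(36 + \left(12 - -17\right)\right)^{2} - -4502 = \left(36 + \left(12 + 17\right)\right)^{2} + 4502 = \left(36 + 29\right)^{2} + 4502 = 65^{2} + 4502 = 4225 + 4502 = 8727$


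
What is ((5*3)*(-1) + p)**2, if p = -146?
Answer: 25921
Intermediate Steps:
((5*3)*(-1) + p)**2 = ((5*3)*(-1) - 146)**2 = (15*(-1) - 146)**2 = (-15 - 146)**2 = (-161)**2 = 25921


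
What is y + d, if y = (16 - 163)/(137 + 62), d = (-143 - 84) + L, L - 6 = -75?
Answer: -59051/199 ≈ -296.74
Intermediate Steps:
L = -69 (L = 6 - 75 = -69)
d = -296 (d = (-143 - 84) - 69 = -227 - 69 = -296)
y = -147/199 ≈ -0.73869
y + d = -147/199 - 296 = -59051/199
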